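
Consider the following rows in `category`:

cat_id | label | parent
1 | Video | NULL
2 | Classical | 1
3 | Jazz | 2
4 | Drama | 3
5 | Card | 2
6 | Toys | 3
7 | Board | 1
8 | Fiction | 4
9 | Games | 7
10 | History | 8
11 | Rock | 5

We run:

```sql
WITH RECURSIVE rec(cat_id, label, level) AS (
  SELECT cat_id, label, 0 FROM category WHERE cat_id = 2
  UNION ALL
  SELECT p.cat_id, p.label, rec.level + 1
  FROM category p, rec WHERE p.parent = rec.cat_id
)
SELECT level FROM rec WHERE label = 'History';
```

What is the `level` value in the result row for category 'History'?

4

Base: cat_id=2 (Classical) at level 0.
Iteration 1: rows with parent in {2} -> Jazz (id 3, level 1), Card (id 5, level 1).
Iteration 2: rows with parent in {3,5} -> Drama (id 4, level 2), Toys (id 6, level 2), Rock (id 11, level 2).
Iteration 3: rows with parent in {4,6,11} -> Fiction (id 8, level 3).
Iteration 4: rows with parent in {8} -> History (id 10, level 4).
Iteration 5: no rows with parent in {10}; recursion stops.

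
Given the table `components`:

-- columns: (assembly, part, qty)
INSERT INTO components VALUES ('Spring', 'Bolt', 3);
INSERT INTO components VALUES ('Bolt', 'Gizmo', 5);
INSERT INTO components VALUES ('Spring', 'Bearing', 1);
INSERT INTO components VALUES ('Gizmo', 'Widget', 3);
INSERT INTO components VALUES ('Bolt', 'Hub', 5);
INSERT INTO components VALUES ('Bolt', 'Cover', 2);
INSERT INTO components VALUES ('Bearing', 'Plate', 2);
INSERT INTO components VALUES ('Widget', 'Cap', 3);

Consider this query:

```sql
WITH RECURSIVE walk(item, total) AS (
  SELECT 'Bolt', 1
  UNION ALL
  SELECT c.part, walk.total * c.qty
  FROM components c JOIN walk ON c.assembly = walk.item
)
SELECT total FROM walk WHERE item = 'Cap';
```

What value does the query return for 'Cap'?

45

Base: (Bolt, total=1).
Iteration 1: components of {Bolt} -> Cover = 1*2 = 2, Gizmo = 1*5 = 5, Hub = 1*5 = 5.
Iteration 2: components of {Cover,Gizmo,Hub} -> Widget = 5*3 = 15.
Iteration 3: components of {Widget} -> Cap = 15*3 = 45.
Iteration 4: no further components; recursion stops.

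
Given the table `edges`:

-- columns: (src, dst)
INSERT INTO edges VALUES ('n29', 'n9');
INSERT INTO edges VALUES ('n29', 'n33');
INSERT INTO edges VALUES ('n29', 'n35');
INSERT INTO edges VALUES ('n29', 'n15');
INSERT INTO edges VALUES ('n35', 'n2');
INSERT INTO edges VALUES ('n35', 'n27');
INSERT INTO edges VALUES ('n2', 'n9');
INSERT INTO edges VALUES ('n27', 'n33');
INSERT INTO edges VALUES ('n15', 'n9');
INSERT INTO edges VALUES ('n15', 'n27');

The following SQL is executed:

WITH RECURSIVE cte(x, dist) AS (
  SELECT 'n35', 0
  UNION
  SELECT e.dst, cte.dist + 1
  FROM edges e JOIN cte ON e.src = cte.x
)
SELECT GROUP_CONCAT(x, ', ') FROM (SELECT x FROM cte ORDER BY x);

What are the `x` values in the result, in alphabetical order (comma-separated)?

n2, n27, n33, n35, n9

Base: (n35, dist=0).
Iteration 1: edges from {n35} -> (n2, dist=1), (n27, dist=1).
Iteration 2: edges from {n2,n27} -> (n33, dist=2), (n9, dist=2).
Iteration 3: no outgoing edges from {n33,n9}; recursion stops.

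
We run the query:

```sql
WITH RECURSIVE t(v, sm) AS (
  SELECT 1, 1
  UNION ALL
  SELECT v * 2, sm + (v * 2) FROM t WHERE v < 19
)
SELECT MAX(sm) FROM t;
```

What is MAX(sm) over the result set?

63

Base: v=1, sm=1.
Iteration 1: 1 < 19 holds -> v = 1 * 2 = 2, sm = 1 + 2 = 3.
Iteration 2: 2 < 19 holds -> v = 2 * 2 = 4, sm = 3 + 4 = 7.
Iteration 3: 4 < 19 holds -> v = 4 * 2 = 8, sm = 7 + 8 = 15.
Iteration 4: 8 < 19 holds -> v = 8 * 2 = 16, sm = 15 + 16 = 31.
Iteration 5: 16 < 19 holds -> v = 16 * 2 = 32, sm = 31 + 32 = 63.
Iteration 6: 32 < 19 fails; recursion stops.
sm values: 1, 3, 7, 15, 31, 63; the maximum is 63.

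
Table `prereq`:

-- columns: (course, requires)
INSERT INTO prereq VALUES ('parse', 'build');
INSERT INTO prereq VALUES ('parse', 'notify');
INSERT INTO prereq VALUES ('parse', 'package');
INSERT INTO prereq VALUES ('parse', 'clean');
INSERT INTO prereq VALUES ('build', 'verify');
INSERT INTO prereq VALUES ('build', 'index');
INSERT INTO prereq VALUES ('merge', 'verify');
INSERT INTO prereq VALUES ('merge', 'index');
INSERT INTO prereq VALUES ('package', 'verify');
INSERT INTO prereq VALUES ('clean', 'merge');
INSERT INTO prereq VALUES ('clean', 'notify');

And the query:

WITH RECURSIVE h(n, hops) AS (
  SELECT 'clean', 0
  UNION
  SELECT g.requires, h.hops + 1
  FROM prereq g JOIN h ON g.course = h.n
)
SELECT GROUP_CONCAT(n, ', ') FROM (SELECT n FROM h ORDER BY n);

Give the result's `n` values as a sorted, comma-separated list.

clean, index, merge, notify, verify

Base: (clean, hops=0).
Iteration 1: edges from {clean} -> (merge, hops=1), (notify, hops=1).
Iteration 2: edges from {merge,notify} -> (index, hops=2), (verify, hops=2).
Iteration 3: no outgoing edges from {index,verify}; recursion stops.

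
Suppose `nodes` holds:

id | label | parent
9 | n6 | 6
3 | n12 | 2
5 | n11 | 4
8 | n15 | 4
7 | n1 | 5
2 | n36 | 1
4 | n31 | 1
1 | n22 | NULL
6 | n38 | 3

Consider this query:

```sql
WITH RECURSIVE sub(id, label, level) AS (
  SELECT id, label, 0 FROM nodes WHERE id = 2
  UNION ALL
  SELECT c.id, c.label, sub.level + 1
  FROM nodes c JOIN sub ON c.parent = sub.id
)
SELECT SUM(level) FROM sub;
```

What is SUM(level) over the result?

6

Base: id=2 (n36) at level 0.
Iteration 1: rows with parent in {2} -> n12 (id 3, level 1).
Iteration 2: rows with parent in {3} -> n38 (id 6, level 2).
Iteration 3: rows with parent in {6} -> n6 (id 9, level 3).
Iteration 4: no rows with parent in {9}; recursion stops.
SUM(level) = 0 + 1 + 2 + 3 = 6.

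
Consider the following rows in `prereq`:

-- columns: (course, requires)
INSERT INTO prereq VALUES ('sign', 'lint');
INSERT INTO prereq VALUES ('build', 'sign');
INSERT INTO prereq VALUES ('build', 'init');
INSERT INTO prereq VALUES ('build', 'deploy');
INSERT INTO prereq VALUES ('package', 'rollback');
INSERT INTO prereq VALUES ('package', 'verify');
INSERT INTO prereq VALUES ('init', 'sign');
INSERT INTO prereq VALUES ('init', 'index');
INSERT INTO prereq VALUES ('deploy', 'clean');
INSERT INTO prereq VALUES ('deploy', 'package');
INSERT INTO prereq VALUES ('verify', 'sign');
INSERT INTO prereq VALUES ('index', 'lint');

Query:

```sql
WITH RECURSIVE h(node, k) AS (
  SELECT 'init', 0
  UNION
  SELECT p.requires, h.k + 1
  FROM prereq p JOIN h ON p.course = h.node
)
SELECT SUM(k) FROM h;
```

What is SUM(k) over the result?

4

Base: (init, k=0).
Iteration 1: edges from {init} -> (index, k=1), (sign, k=1).
Iteration 2: edges from {index,sign} -> (lint, k=2). [UNION drops 1 duplicate row(s)]
Iteration 3: no outgoing edges from {lint}; recursion stops.
SUM(k) = 0 + 1 + 1 + 2 = 4.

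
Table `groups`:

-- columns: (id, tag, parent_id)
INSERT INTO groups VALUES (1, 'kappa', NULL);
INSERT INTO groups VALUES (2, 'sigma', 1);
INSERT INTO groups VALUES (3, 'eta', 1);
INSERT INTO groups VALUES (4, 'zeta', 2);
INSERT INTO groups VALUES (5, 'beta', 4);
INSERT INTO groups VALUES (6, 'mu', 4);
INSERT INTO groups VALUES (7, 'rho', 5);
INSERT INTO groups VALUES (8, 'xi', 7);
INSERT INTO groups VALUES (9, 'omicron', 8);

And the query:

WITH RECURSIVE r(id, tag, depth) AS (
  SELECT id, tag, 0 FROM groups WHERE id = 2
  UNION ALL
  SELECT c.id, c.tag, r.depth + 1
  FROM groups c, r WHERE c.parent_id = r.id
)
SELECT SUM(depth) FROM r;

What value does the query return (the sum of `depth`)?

17

Base: id=2 (sigma) at depth 0.
Iteration 1: rows with parent_id in {2} -> zeta (id 4, depth 1).
Iteration 2: rows with parent_id in {4} -> beta (id 5, depth 2), mu (id 6, depth 2).
Iteration 3: rows with parent_id in {5,6} -> rho (id 7, depth 3).
Iteration 4: rows with parent_id in {7} -> xi (id 8, depth 4).
Iteration 5: rows with parent_id in {8} -> omicron (id 9, depth 5).
Iteration 6: no rows with parent_id in {9}; recursion stops.
SUM(depth) = 0 + 1 + 2 + 2 + 3 + 4 + 5 = 17.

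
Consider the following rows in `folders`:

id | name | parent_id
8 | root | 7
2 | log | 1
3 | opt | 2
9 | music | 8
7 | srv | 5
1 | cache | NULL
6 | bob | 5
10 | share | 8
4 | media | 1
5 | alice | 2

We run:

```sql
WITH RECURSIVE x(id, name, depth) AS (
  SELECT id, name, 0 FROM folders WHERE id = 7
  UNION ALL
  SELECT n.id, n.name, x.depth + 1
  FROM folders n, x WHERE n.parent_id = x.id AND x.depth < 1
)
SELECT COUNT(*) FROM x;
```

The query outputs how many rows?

Base: id=7 (srv) at depth 0.
Iteration 1: rows with parent_id in {7} -> root (id 8, depth 1).
Iteration 2: depth < 1 fails for all current rows; recursion stops.
Total rows emitted: 2.

2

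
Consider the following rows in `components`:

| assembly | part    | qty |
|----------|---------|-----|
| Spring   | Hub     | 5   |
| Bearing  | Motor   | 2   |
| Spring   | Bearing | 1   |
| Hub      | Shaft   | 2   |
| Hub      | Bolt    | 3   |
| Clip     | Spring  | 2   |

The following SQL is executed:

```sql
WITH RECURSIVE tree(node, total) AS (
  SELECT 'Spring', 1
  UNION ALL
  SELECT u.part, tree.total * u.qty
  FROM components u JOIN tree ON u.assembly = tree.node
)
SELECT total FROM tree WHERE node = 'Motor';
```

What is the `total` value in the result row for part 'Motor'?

Base: (Spring, total=1).
Iteration 1: components of {Spring} -> Bearing = 1*1 = 1, Hub = 1*5 = 5.
Iteration 2: components of {Bearing,Hub} -> Bolt = 5*3 = 15, Motor = 1*2 = 2, Shaft = 5*2 = 10.
Iteration 3: no further components; recursion stops.

2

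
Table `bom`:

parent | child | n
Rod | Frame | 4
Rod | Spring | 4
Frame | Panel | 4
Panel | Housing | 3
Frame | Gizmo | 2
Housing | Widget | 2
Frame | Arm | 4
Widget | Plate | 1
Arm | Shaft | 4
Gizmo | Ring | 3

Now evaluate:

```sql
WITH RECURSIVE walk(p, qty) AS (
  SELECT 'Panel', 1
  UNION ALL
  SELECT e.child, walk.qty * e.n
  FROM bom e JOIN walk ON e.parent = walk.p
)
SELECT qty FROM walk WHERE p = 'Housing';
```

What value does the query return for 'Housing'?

3

Base: (Panel, qty=1).
Iteration 1: components of {Panel} -> Housing = 1*3 = 3.
Iteration 2: components of {Housing} -> Widget = 3*2 = 6.
Iteration 3: components of {Widget} -> Plate = 6*1 = 6.
Iteration 4: no further components; recursion stops.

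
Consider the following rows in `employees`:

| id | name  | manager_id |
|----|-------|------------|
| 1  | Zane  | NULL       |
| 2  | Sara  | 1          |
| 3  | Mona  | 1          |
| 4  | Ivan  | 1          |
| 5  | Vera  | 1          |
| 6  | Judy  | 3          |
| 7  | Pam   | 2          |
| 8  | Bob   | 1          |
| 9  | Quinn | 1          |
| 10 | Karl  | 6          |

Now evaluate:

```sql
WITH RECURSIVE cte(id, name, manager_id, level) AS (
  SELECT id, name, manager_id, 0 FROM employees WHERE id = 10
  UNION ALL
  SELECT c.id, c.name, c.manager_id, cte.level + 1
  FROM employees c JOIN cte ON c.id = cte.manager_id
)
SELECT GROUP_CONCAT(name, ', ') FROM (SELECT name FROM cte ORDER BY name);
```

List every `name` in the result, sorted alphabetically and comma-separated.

Judy, Karl, Mona, Zane

Base: id=10 (Karl), manager_id=6, level 0.
Iteration 1: join on id=6 -> Judy (id 6, manager_id=3, level 1).
Iteration 2: join on id=3 -> Mona (id 3, manager_id=1, level 2).
Iteration 3: join on id=1 -> Zane (id 1, manager_id=NULL, level 3).
Iteration 4: manager_id is NULL; no match; recursion stops.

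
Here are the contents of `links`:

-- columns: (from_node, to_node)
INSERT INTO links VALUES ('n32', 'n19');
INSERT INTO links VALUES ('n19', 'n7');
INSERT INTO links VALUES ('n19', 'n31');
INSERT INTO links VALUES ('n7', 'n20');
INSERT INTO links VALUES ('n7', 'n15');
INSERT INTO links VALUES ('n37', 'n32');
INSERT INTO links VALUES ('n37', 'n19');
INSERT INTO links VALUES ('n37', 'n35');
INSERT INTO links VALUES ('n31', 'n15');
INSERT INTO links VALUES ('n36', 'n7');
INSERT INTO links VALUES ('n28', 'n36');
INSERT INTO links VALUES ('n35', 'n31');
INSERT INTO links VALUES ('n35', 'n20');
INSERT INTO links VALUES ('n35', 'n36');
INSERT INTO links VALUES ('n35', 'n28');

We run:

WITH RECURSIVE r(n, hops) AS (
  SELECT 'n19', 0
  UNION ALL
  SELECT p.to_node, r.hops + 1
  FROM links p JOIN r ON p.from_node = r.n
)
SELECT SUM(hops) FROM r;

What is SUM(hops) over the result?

Base: (n19, hops=0).
Iteration 1: edges from {n19} -> (n31, hops=1), (n7, hops=1).
Iteration 2: edges from {n31,n7} -> (n15, hops=2) x2, (n20, hops=2). [UNION ALL keeps all 3 new rows, including repeats]
Iteration 3: no outgoing edges from {n15,n20}; recursion stops.
SUM(hops) = 0 + 1 + 1 + 2 + 2 + 2 = 8.

8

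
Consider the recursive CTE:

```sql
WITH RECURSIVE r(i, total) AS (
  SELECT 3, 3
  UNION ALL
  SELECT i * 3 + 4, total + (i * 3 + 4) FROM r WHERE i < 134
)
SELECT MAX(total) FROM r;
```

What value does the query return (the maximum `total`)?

Base: i=3, total=3.
Iteration 1: 3 < 134 holds -> i = 3 * 3 + 4 = 13, total = 3 + 13 = 16.
Iteration 2: 13 < 134 holds -> i = 13 * 3 + 4 = 43, total = 16 + 43 = 59.
Iteration 3: 43 < 134 holds -> i = 43 * 3 + 4 = 133, total = 59 + 133 = 192.
Iteration 4: 133 < 134 holds -> i = 133 * 3 + 4 = 403, total = 192 + 403 = 595.
Iteration 5: 403 < 134 fails; recursion stops.
total values: 3, 16, 59, 192, 595; the maximum is 595.

595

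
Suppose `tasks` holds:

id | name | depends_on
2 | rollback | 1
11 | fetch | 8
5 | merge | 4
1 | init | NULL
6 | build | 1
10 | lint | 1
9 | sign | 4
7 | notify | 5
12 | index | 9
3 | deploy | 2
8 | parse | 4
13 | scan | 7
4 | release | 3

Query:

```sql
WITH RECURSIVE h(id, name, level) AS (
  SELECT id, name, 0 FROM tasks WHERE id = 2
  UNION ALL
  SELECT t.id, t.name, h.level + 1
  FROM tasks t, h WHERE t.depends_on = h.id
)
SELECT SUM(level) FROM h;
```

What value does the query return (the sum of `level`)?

Base: id=2 (rollback) at level 0.
Iteration 1: rows with depends_on in {2} -> deploy (id 3, level 1).
Iteration 2: rows with depends_on in {3} -> release (id 4, level 2).
Iteration 3: rows with depends_on in {4} -> merge (id 5, level 3), parse (id 8, level 3), sign (id 9, level 3).
Iteration 4: rows with depends_on in {5,8,9} -> notify (id 7, level 4), fetch (id 11, level 4), index (id 12, level 4).
Iteration 5: rows with depends_on in {7,11,12} -> scan (id 13, level 5).
Iteration 6: no rows with depends_on in {13}; recursion stops.
SUM(level) = 0 + 1 + 2 + 3 + 3 + 3 + 4 + 4 + 4 + 5 = 29.

29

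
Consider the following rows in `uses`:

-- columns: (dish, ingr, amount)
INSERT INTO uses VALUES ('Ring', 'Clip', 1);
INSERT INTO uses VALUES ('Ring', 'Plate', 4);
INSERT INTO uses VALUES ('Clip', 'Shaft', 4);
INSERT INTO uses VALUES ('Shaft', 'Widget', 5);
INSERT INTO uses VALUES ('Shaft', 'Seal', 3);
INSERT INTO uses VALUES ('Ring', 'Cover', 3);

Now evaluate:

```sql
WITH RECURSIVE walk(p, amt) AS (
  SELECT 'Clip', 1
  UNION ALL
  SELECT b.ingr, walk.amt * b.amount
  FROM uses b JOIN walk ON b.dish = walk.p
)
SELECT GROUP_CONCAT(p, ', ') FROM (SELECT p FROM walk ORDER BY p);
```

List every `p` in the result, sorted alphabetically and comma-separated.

Clip, Seal, Shaft, Widget

Base: (Clip, amt=1).
Iteration 1: components of {Clip} -> Shaft = 1*4 = 4.
Iteration 2: components of {Shaft} -> Seal = 4*3 = 12, Widget = 4*5 = 20.
Iteration 3: no further components; recursion stops.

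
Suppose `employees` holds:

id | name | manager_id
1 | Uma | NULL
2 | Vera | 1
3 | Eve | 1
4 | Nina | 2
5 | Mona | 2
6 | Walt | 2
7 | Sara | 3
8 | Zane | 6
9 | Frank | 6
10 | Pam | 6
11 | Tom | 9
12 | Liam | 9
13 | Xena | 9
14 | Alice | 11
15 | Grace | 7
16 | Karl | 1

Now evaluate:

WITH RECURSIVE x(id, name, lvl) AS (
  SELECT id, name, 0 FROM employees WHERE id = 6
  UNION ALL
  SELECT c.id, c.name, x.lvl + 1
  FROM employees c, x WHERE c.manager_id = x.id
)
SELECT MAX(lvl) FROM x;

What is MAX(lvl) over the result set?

3

Base: id=6 (Walt) at lvl 0.
Iteration 1: rows with manager_id in {6} -> Zane (id 8, lvl 1), Frank (id 9, lvl 1), Pam (id 10, lvl 1).
Iteration 2: rows with manager_id in {8,9,10} -> Tom (id 11, lvl 2), Liam (id 12, lvl 2), Xena (id 13, lvl 2).
Iteration 3: rows with manager_id in {11,12,13} -> Alice (id 14, lvl 3).
Iteration 4: no rows with manager_id in {14}; recursion stops.
lvl values: 0, 1, 1, 1, 2, 2, 2, 3; the maximum is 3.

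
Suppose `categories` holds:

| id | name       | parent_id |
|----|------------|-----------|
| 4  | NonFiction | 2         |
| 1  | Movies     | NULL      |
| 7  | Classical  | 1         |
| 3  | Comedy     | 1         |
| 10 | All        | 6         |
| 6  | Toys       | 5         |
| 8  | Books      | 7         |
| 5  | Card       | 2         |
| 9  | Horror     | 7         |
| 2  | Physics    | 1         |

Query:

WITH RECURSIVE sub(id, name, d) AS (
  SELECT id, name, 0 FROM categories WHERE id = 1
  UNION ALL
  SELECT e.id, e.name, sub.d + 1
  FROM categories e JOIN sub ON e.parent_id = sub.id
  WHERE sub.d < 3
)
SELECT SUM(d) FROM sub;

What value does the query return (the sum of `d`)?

14

Base: id=1 (Movies) at d 0.
Iteration 1: rows with parent_id in {1} -> Physics (id 2, d 1), Comedy (id 3, d 1), Classical (id 7, d 1).
Iteration 2: rows with parent_id in {2,3,7} -> NonFiction (id 4, d 2), Card (id 5, d 2), Books (id 8, d 2), Horror (id 9, d 2).
Iteration 3: rows with parent_id in {4,5,8,9} -> Toys (id 6, d 3).
Iteration 4: d < 3 fails for all current rows; recursion stops.
SUM(d) = 0 + 1 + 1 + 1 + 2 + 2 + 2 + 2 + 3 = 14.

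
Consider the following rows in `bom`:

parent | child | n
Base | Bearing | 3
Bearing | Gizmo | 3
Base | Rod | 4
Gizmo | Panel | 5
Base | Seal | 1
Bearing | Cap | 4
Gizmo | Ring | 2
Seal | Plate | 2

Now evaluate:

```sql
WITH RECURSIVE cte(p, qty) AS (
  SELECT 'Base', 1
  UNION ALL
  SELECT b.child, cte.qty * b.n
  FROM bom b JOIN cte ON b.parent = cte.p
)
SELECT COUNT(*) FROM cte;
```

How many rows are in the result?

9

Base: (Base, qty=1).
Iteration 1: components of {Base} -> Bearing = 1*3 = 3, Rod = 1*4 = 4, Seal = 1*1 = 1.
Iteration 2: components of {Bearing,Rod,Seal} -> Cap = 3*4 = 12, Gizmo = 3*3 = 9, Plate = 1*2 = 2.
Iteration 3: components of {Cap,Gizmo,Plate} -> Panel = 9*5 = 45, Ring = 9*2 = 18.
Iteration 4: no further components; recursion stops.
Total rows emitted: 9.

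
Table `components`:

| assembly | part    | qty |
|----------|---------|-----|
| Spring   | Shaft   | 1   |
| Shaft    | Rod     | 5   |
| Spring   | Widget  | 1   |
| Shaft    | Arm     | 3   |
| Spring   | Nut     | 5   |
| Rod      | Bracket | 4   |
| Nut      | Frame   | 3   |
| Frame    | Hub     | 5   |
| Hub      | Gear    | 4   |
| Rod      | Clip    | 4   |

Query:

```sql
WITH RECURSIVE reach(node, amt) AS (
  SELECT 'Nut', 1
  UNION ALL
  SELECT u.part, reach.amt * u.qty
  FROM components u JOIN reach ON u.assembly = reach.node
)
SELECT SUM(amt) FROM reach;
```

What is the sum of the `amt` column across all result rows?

Base: (Nut, amt=1).
Iteration 1: components of {Nut} -> Frame = 1*3 = 3.
Iteration 2: components of {Frame} -> Hub = 3*5 = 15.
Iteration 3: components of {Hub} -> Gear = 15*4 = 60.
Iteration 4: no further components; recursion stops.
SUM(amt) = 1 + 3 + 15 + 60 = 79.

79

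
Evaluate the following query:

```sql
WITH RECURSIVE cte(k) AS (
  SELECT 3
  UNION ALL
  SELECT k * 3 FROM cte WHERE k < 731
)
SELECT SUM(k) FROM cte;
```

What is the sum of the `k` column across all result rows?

Base: k=3.
Iteration 1: 3 < 731 holds -> k = 3 * 3 = 9.
Iteration 2: 9 < 731 holds -> k = 9 * 3 = 27.
Iteration 3: 27 < 731 holds -> k = 27 * 3 = 81.
Iteration 4: 81 < 731 holds -> k = 81 * 3 = 243.
Iteration 5: 243 < 731 holds -> k = 243 * 3 = 729.
Iteration 6: 729 < 731 holds -> k = 729 * 3 = 2187.
Iteration 7: 2187 < 731 fails; recursion stops.
SUM(k) = 3 + 9 + 27 + 81 + 243 + 729 + 2187 = 3279.

3279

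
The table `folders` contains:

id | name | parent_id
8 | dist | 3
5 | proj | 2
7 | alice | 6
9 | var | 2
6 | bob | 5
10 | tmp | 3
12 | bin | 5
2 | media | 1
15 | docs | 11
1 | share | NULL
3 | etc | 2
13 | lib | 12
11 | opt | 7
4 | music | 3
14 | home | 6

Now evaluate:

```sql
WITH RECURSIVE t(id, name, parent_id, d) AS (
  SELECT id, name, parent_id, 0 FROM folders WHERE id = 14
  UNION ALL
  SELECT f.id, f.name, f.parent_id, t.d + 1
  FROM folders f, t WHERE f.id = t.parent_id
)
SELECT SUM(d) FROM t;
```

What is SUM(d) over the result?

10

Base: id=14 (home), parent_id=6, d 0.
Iteration 1: join on id=6 -> bob (id 6, parent_id=5, d 1).
Iteration 2: join on id=5 -> proj (id 5, parent_id=2, d 2).
Iteration 3: join on id=2 -> media (id 2, parent_id=1, d 3).
Iteration 4: join on id=1 -> share (id 1, parent_id=NULL, d 4).
Iteration 5: parent_id is NULL; no match; recursion stops.
SUM(d) = 0 + 1 + 2 + 3 + 4 = 10.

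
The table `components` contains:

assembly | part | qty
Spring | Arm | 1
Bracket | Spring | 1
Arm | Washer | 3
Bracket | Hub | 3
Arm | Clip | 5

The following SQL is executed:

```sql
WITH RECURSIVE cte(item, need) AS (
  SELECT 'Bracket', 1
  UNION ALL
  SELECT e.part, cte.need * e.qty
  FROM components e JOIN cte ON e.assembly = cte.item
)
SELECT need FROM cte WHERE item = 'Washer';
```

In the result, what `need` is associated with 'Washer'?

3

Base: (Bracket, need=1).
Iteration 1: components of {Bracket} -> Hub = 1*3 = 3, Spring = 1*1 = 1.
Iteration 2: components of {Hub,Spring} -> Arm = 1*1 = 1.
Iteration 3: components of {Arm} -> Clip = 1*5 = 5, Washer = 1*3 = 3.
Iteration 4: no further components; recursion stops.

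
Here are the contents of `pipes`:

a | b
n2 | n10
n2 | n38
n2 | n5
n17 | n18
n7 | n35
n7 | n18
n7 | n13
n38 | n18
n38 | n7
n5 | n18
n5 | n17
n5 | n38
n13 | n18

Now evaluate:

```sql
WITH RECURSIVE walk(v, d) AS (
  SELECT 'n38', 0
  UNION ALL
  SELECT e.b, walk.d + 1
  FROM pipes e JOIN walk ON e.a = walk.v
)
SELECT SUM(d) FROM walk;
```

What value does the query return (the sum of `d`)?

Base: (n38, d=0).
Iteration 1: edges from {n38} -> (n18, d=1), (n7, d=1).
Iteration 2: edges from {n18,n7} -> (n13, d=2), (n18, d=2), (n35, d=2).
Iteration 3: edges from {n13,n18,n35} -> (n18, d=3).
Iteration 4: no outgoing edges from {n18}; recursion stops.
SUM(d) = 0 + 1 + 1 + 2 + 2 + 2 + 3 = 11.

11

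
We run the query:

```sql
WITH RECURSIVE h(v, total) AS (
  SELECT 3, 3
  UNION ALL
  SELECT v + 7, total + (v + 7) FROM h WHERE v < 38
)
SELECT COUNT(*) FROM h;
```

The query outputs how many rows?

Base: v=3, total=3.
Iteration 1: 3 < 38 holds -> v = 3 + 7 = 10, total = 3 + 10 = 13.
Iteration 2: 10 < 38 holds -> v = 10 + 7 = 17, total = 13 + 17 = 30.
Iteration 3: 17 < 38 holds -> v = 17 + 7 = 24, total = 30 + 24 = 54.
Iteration 4: 24 < 38 holds -> v = 24 + 7 = 31, total = 54 + 31 = 85.
Iteration 5: 31 < 38 holds -> v = 31 + 7 = 38, total = 85 + 38 = 123.
Iteration 6: 38 < 38 fails; recursion stops.
Total rows emitted: 6.

6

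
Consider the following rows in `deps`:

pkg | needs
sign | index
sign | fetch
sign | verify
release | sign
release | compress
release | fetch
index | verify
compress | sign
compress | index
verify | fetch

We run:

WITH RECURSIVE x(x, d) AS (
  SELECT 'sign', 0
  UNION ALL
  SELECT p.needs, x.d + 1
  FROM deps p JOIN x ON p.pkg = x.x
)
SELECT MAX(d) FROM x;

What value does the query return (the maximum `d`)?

Base: (sign, d=0).
Iteration 1: edges from {sign} -> (fetch, d=1), (index, d=1), (verify, d=1).
Iteration 2: edges from {fetch,index,verify} -> (fetch, d=2), (verify, d=2).
Iteration 3: edges from {fetch,verify} -> (fetch, d=3).
Iteration 4: no outgoing edges from {fetch}; recursion stops.
d values: 0, 1, 1, 1, 2, 2, 3; the maximum is 3.

3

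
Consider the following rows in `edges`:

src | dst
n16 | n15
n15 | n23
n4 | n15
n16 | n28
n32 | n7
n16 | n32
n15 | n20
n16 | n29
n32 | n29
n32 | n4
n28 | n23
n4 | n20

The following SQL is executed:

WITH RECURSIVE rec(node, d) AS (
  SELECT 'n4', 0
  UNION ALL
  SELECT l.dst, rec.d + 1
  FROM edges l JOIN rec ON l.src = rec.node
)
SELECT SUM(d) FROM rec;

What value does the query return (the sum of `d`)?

Base: (n4, d=0).
Iteration 1: edges from {n4} -> (n15, d=1), (n20, d=1).
Iteration 2: edges from {n15,n20} -> (n20, d=2), (n23, d=2).
Iteration 3: no outgoing edges from {n20,n23}; recursion stops.
SUM(d) = 0 + 1 + 1 + 2 + 2 = 6.

6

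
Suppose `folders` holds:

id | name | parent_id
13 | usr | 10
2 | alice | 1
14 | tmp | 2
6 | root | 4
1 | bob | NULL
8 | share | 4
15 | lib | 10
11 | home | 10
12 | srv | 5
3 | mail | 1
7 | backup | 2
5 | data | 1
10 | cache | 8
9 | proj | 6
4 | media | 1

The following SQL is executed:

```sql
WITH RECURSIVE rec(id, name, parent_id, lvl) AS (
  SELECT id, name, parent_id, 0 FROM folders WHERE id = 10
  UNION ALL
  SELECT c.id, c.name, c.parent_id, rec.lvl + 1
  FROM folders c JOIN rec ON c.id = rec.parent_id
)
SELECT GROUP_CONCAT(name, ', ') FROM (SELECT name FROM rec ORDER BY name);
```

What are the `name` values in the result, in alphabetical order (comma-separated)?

bob, cache, media, share

Base: id=10 (cache), parent_id=8, lvl 0.
Iteration 1: join on id=8 -> share (id 8, parent_id=4, lvl 1).
Iteration 2: join on id=4 -> media (id 4, parent_id=1, lvl 2).
Iteration 3: join on id=1 -> bob (id 1, parent_id=NULL, lvl 3).
Iteration 4: parent_id is NULL; no match; recursion stops.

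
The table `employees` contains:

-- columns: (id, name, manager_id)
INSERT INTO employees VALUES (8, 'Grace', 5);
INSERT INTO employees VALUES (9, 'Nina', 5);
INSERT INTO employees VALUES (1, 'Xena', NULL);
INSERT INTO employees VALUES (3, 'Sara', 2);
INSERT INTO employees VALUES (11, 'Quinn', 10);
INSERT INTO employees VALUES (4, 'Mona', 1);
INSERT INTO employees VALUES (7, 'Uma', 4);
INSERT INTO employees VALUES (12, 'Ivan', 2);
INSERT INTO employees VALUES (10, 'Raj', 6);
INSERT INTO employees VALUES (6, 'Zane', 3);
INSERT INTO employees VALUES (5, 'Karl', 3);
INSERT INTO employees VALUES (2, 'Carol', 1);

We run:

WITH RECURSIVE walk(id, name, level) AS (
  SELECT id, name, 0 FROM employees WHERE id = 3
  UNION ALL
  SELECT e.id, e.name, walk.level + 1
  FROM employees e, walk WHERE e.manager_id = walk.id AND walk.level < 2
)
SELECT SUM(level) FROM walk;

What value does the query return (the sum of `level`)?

Base: id=3 (Sara) at level 0.
Iteration 1: rows with manager_id in {3} -> Karl (id 5, level 1), Zane (id 6, level 1).
Iteration 2: rows with manager_id in {5,6} -> Grace (id 8, level 2), Nina (id 9, level 2), Raj (id 10, level 2).
Iteration 3: level < 2 fails for all current rows; recursion stops.
SUM(level) = 0 + 1 + 1 + 2 + 2 + 2 = 8.

8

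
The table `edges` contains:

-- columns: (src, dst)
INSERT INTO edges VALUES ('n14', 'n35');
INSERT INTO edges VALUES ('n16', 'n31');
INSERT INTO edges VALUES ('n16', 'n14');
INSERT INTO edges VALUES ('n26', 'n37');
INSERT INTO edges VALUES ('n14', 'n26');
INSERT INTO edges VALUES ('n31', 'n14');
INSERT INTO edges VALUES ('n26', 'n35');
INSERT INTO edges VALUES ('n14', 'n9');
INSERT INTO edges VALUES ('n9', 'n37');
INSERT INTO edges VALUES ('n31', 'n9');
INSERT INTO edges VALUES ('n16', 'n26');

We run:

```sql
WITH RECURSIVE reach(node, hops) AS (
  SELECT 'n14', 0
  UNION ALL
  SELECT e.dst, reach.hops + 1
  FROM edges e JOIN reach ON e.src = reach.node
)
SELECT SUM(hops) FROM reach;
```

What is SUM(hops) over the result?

Base: (n14, hops=0).
Iteration 1: edges from {n14} -> (n26, hops=1), (n35, hops=1), (n9, hops=1).
Iteration 2: edges from {n26,n35,n9} -> (n35, hops=2), (n37, hops=2) x2. [UNION ALL keeps all 3 new rows, including repeats]
Iteration 3: no outgoing edges from {n35,n37}; recursion stops.
SUM(hops) = 0 + 1 + 1 + 1 + 2 + 2 + 2 = 9.

9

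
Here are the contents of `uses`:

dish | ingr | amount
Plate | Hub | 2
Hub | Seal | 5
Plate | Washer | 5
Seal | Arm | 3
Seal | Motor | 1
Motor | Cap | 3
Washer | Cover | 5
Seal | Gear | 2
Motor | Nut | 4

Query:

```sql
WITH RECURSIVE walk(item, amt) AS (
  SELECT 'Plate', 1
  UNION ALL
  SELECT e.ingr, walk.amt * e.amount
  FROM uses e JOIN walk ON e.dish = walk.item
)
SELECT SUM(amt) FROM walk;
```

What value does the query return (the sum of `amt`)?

173

Base: (Plate, amt=1).
Iteration 1: components of {Plate} -> Hub = 1*2 = 2, Washer = 1*5 = 5.
Iteration 2: components of {Hub,Washer} -> Cover = 5*5 = 25, Seal = 2*5 = 10.
Iteration 3: components of {Cover,Seal} -> Arm = 10*3 = 30, Gear = 10*2 = 20, Motor = 10*1 = 10.
Iteration 4: components of {Arm,Gear,Motor} -> Cap = 10*3 = 30, Nut = 10*4 = 40.
Iteration 5: no further components; recursion stops.
SUM(amt) = 1 + 2 + 5 + 10 + 25 + 30 + 10 + 20 + 30 + 40 = 173.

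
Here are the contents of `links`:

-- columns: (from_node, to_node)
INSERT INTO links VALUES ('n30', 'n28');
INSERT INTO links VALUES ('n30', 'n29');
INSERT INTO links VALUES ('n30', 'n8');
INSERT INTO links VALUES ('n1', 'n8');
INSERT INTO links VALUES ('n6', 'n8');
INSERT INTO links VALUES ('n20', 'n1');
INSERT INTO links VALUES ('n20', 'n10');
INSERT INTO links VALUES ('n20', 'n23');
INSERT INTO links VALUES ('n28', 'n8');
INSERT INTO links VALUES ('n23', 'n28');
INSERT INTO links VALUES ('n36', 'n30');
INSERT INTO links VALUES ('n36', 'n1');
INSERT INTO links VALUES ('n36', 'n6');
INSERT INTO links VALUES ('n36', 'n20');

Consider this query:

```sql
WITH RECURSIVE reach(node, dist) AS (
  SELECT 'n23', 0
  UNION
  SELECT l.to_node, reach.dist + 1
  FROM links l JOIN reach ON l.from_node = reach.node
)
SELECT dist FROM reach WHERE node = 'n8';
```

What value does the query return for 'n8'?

2

Base: (n23, dist=0).
Iteration 1: edges from {n23} -> (n28, dist=1).
Iteration 2: edges from {n28} -> (n8, dist=2).
Iteration 3: no outgoing edges from {n8}; recursion stops.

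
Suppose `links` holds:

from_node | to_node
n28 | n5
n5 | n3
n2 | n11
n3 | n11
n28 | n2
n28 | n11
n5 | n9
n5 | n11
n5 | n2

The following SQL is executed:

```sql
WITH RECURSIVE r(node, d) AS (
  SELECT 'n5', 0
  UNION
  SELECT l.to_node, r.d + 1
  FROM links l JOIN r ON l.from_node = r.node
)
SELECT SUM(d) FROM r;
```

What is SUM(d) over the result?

6

Base: (n5, d=0).
Iteration 1: edges from {n5} -> (n11, d=1), (n2, d=1), (n3, d=1), (n9, d=1).
Iteration 2: edges from {n11,n2,n3,n9} -> (n11, d=2). [UNION drops 1 duplicate row(s)]
Iteration 3: no outgoing edges from {n11}; recursion stops.
SUM(d) = 0 + 1 + 1 + 1 + 1 + 2 = 6.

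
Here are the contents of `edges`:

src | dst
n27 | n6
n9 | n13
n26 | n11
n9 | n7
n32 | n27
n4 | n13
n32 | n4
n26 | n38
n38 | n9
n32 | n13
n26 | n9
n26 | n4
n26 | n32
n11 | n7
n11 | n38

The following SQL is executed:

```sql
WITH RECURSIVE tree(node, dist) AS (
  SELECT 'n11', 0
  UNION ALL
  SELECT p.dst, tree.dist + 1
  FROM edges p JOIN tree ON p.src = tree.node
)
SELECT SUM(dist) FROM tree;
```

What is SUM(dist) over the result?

10

Base: (n11, dist=0).
Iteration 1: edges from {n11} -> (n38, dist=1), (n7, dist=1).
Iteration 2: edges from {n38,n7} -> (n9, dist=2).
Iteration 3: edges from {n9} -> (n13, dist=3), (n7, dist=3).
Iteration 4: no outgoing edges from {n13,n7}; recursion stops.
SUM(dist) = 0 + 1 + 1 + 2 + 3 + 3 = 10.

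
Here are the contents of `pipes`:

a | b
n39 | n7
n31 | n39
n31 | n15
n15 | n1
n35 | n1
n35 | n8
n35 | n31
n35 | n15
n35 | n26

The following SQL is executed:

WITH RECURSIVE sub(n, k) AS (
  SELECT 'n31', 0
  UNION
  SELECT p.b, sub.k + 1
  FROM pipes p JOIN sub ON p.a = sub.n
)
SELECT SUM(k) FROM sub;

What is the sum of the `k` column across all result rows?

6

Base: (n31, k=0).
Iteration 1: edges from {n31} -> (n15, k=1), (n39, k=1).
Iteration 2: edges from {n15,n39} -> (n1, k=2), (n7, k=2).
Iteration 3: no outgoing edges from {n1,n7}; recursion stops.
SUM(k) = 0 + 1 + 1 + 2 + 2 = 6.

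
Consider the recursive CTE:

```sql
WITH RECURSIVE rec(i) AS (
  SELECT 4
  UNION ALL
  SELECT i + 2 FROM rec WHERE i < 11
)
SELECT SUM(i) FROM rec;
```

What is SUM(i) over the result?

40

Base: i=4.
Iteration 1: 4 < 11 holds -> i = 4 + 2 = 6.
Iteration 2: 6 < 11 holds -> i = 6 + 2 = 8.
Iteration 3: 8 < 11 holds -> i = 8 + 2 = 10.
Iteration 4: 10 < 11 holds -> i = 10 + 2 = 12.
Iteration 5: 12 < 11 fails; recursion stops.
SUM(i) = 4 + 6 + 8 + 10 + 12 = 40.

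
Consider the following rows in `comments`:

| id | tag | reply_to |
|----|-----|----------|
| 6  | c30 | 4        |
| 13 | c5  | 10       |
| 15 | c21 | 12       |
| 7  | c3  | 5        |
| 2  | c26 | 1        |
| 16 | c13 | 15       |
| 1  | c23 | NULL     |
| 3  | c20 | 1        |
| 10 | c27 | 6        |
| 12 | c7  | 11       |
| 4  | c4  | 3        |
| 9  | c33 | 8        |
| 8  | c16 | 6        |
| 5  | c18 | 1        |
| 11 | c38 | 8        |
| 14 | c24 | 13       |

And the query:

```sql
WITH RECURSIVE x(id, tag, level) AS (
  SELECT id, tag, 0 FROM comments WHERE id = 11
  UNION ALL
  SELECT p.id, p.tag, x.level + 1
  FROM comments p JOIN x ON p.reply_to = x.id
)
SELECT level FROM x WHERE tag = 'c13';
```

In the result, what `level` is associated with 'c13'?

3

Base: id=11 (c38) at level 0.
Iteration 1: rows with reply_to in {11} -> c7 (id 12, level 1).
Iteration 2: rows with reply_to in {12} -> c21 (id 15, level 2).
Iteration 3: rows with reply_to in {15} -> c13 (id 16, level 3).
Iteration 4: no rows with reply_to in {16}; recursion stops.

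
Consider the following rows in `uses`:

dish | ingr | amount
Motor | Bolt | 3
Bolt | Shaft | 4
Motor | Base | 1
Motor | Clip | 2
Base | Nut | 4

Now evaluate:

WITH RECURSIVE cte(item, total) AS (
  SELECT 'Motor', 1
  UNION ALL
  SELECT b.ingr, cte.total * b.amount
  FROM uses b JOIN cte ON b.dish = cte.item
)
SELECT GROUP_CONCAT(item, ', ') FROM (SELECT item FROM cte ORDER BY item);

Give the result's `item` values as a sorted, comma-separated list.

Base: (Motor, total=1).
Iteration 1: components of {Motor} -> Base = 1*1 = 1, Bolt = 1*3 = 3, Clip = 1*2 = 2.
Iteration 2: components of {Base,Bolt,Clip} -> Nut = 1*4 = 4, Shaft = 3*4 = 12.
Iteration 3: no further components; recursion stops.

Base, Bolt, Clip, Motor, Nut, Shaft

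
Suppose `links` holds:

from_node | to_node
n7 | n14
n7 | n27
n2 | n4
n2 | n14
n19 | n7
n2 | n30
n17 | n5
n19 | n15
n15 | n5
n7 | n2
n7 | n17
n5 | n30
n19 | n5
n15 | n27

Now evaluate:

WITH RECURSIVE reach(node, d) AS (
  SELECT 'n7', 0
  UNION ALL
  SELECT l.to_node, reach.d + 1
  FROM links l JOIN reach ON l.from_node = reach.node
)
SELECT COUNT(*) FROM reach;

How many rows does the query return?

Base: (n7, d=0).
Iteration 1: edges from {n7} -> (n14, d=1), (n17, d=1), (n2, d=1), (n27, d=1).
Iteration 2: edges from {n14,n17,n2,n27} -> (n14, d=2), (n30, d=2), (n4, d=2), (n5, d=2).
Iteration 3: edges from {n14,n30,n4,n5} -> (n30, d=3).
Iteration 4: no outgoing edges from {n30}; recursion stops.
Total rows emitted: 10.

10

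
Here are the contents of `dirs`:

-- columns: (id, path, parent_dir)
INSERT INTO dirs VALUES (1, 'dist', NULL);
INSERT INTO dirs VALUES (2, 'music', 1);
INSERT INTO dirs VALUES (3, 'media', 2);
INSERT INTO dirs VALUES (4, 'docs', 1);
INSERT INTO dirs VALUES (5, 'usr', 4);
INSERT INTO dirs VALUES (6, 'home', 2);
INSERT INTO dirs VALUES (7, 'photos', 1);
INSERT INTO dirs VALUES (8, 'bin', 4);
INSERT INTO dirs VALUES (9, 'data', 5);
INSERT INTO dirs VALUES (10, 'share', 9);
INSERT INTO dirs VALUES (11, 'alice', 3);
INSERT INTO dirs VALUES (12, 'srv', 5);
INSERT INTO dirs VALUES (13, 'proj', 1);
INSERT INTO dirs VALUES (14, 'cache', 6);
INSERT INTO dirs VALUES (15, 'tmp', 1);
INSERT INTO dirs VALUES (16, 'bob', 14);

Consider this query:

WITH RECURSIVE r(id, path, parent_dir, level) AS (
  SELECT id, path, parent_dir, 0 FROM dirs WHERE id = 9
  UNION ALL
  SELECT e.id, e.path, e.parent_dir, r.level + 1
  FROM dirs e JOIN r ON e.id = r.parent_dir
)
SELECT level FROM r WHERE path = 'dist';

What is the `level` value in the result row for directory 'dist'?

3

Base: id=9 (data), parent_dir=5, level 0.
Iteration 1: join on id=5 -> usr (id 5, parent_dir=4, level 1).
Iteration 2: join on id=4 -> docs (id 4, parent_dir=1, level 2).
Iteration 3: join on id=1 -> dist (id 1, parent_dir=NULL, level 3).
Iteration 4: parent_dir is NULL; no match; recursion stops.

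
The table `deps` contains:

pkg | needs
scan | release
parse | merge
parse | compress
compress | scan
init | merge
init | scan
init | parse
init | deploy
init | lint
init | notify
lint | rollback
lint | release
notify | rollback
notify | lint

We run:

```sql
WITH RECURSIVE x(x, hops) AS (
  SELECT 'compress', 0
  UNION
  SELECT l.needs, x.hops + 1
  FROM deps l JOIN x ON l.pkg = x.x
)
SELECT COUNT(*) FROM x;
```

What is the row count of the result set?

Base: (compress, hops=0).
Iteration 1: edges from {compress} -> (scan, hops=1).
Iteration 2: edges from {scan} -> (release, hops=2).
Iteration 3: no outgoing edges from {release}; recursion stops.
Total rows emitted: 3.

3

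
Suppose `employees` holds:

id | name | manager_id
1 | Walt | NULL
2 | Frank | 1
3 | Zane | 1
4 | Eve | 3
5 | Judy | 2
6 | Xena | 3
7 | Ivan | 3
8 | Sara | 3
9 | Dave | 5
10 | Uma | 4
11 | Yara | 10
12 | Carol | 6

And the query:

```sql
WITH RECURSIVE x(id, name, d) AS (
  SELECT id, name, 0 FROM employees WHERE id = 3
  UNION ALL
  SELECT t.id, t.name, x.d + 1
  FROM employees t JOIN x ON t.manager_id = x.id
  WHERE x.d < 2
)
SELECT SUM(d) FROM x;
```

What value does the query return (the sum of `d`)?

8

Base: id=3 (Zane) at d 0.
Iteration 1: rows with manager_id in {3} -> Eve (id 4, d 1), Xena (id 6, d 1), Ivan (id 7, d 1), Sara (id 8, d 1).
Iteration 2: rows with manager_id in {4,6,7,8} -> Uma (id 10, d 2), Carol (id 12, d 2).
Iteration 3: d < 2 fails for all current rows; recursion stops.
SUM(d) = 0 + 1 + 1 + 1 + 1 + 2 + 2 = 8.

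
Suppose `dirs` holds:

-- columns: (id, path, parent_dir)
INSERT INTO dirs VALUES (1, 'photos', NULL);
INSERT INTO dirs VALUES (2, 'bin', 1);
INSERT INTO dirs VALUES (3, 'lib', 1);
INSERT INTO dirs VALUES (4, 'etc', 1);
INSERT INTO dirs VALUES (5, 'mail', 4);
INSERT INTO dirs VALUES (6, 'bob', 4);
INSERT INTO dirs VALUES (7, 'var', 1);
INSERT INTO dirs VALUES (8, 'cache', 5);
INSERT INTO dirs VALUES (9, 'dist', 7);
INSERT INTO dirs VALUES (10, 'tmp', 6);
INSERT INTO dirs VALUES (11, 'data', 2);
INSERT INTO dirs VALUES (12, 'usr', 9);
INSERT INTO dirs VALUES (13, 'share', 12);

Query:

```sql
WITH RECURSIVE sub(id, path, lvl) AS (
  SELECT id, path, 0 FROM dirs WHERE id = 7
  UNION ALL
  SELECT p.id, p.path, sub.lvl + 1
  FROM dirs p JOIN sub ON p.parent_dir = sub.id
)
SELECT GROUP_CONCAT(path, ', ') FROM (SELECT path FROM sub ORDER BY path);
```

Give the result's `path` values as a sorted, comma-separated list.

Base: id=7 (var) at lvl 0.
Iteration 1: rows with parent_dir in {7} -> dist (id 9, lvl 1).
Iteration 2: rows with parent_dir in {9} -> usr (id 12, lvl 2).
Iteration 3: rows with parent_dir in {12} -> share (id 13, lvl 3).
Iteration 4: no rows with parent_dir in {13}; recursion stops.

dist, share, usr, var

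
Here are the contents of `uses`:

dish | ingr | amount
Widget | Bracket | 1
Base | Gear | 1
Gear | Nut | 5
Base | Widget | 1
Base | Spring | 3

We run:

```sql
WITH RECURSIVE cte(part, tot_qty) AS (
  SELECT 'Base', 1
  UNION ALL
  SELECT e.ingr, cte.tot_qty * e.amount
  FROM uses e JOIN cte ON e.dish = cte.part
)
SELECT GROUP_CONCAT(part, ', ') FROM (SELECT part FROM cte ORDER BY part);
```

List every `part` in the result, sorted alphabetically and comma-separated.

Base: (Base, tot_qty=1).
Iteration 1: components of {Base} -> Gear = 1*1 = 1, Spring = 1*3 = 3, Widget = 1*1 = 1.
Iteration 2: components of {Gear,Spring,Widget} -> Bracket = 1*1 = 1, Nut = 1*5 = 5.
Iteration 3: no further components; recursion stops.

Base, Bracket, Gear, Nut, Spring, Widget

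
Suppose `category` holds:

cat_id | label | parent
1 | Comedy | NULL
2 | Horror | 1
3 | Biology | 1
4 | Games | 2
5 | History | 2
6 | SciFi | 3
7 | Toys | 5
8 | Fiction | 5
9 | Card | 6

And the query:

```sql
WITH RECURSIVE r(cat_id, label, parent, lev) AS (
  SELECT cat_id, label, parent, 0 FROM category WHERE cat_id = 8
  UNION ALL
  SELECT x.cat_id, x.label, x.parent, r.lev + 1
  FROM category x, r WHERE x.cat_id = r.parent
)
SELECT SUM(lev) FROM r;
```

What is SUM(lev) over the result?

6

Base: cat_id=8 (Fiction), parent=5, lev 0.
Iteration 1: join on cat_id=5 -> History (id 5, parent=2, lev 1).
Iteration 2: join on cat_id=2 -> Horror (id 2, parent=1, lev 2).
Iteration 3: join on cat_id=1 -> Comedy (id 1, parent=NULL, lev 3).
Iteration 4: parent is NULL; no match; recursion stops.
SUM(lev) = 0 + 1 + 2 + 3 = 6.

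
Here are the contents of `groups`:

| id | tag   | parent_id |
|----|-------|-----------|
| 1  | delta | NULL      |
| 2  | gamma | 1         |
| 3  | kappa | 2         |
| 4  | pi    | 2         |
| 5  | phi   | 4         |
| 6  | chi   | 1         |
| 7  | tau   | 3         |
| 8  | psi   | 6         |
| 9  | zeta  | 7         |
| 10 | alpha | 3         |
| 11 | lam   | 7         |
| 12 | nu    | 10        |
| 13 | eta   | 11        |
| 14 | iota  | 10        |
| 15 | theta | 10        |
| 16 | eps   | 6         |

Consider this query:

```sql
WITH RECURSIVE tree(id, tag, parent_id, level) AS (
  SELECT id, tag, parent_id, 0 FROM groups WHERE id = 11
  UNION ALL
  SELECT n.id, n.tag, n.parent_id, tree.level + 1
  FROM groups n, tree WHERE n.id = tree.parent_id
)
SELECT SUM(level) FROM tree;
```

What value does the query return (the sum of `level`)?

10

Base: id=11 (lam), parent_id=7, level 0.
Iteration 1: join on id=7 -> tau (id 7, parent_id=3, level 1).
Iteration 2: join on id=3 -> kappa (id 3, parent_id=2, level 2).
Iteration 3: join on id=2 -> gamma (id 2, parent_id=1, level 3).
Iteration 4: join on id=1 -> delta (id 1, parent_id=NULL, level 4).
Iteration 5: parent_id is NULL; no match; recursion stops.
SUM(level) = 0 + 1 + 2 + 3 + 4 = 10.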